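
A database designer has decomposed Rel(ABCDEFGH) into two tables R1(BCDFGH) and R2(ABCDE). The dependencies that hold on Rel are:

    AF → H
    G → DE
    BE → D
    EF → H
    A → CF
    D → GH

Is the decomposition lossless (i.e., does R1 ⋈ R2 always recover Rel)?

Common attributes: R1 ∩ R2 = {BCD}.
Closure of {BCD}: D → GH applies, adding GH; G → DE applies, adding E. So (BCD)⁺ = {BCDEGH}.
The closure contains neither all of R1 = {BCDFGH} nor all of R2 = {ABCDE}, so the common attributes are not a superkey of either fragment. The join is lossy.

No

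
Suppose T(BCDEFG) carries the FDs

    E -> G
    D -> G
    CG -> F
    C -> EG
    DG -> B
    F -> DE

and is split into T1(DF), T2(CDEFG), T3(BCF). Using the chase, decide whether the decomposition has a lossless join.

Chase test. Columns are BCDEFG; row i has aⱼ where attribute j ∈ Ti, else bᵢⱼ.
Initial tableau (one row per fragment):
  row 1: b11 b12 a3 b14 a5 b16
  row 2: b21 a2 a3 a4 a5 a6
  row 3: a1 a2 b33 b34 a5 b36
Rows 1 and 2 agree on D; apply D→G and equate their G entries.
Rows 2 and 3 agree on C; apply C→EG and equate their EG entries.
Rows 1 and 2 agree on DG; apply DG→B and equate their B entries.
Rows 1 and 2 agree on F; apply F→DE and equate their DE entries.
Rows 1 and 3 agree on F; apply F→DE and equate their DE entries.
Rows 1 and 3 agree on DG; apply DG→B and equate their B entries.
Row 2 is now all distinguished symbols — the join is lossless.

Yes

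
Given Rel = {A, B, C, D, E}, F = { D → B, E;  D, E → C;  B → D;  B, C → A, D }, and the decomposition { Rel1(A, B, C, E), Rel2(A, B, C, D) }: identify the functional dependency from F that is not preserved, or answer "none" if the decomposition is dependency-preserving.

none

D → B, E: restricted closure across fragments reaches B, E.
D, E → C: restricted closure across fragments reaches C.
B → D lies within Rel2.
B, C → A, D lies within Rel2.
Every dependency is enforceable on the fragments, so the decomposition is dependency-preserving.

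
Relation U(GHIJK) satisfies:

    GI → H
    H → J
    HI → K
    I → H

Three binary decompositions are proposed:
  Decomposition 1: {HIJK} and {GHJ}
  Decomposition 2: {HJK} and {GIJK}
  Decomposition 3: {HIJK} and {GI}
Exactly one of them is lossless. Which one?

Decomposition 1: common = {HJ}, closure = {HJ} → lossy.
Decomposition 2: common = {JK}, closure = {JK} → lossy.
Decomposition 3: common = {I}, closure = {HIJK} → lossless.

Decomposition 3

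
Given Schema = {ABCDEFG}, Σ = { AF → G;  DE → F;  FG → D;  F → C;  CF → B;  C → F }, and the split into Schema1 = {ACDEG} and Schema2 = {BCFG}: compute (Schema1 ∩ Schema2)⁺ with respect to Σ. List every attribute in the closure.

BCDFG

Schema1 ∩ Schema2 = {CG}.
C → F applies, adding F
FG → D applies, adding D
CF → B applies, adding B
Closure: {BCDFG}.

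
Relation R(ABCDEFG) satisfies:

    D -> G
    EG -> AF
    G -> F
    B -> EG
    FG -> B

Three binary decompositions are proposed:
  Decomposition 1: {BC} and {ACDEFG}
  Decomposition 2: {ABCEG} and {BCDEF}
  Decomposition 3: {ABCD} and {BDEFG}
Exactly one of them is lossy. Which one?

Decomposition 1

Decomposition 1: common = {C}, closure = {C} → lossy.
Decomposition 2: common = {BCE}, closure = {ABCEFG} → lossless.
Decomposition 3: common = {BD}, closure = {ABDEFG} → lossless.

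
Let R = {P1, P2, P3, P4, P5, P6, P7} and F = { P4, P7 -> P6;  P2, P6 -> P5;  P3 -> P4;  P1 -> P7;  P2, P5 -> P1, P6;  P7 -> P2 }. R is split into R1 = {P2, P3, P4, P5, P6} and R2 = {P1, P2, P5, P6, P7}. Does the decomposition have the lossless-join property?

Common attributes: R1 ∩ R2 = {P2, P5, P6}.
Closure of {P2, P5, P6}: P2, P5 → P1, P6 applies, adding P1; P1 → P7 applies, adding P7. So (P2, P5, P6)⁺ = {P1, P2, P5, P6, P7}.
This closure contains every attribute of R2, so R1 ∩ R2 → R2. The join is lossless.

Yes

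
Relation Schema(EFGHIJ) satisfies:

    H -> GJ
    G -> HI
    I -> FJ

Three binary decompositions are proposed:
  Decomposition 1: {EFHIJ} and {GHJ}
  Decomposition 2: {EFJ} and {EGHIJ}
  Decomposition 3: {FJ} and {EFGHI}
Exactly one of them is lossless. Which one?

Decomposition 1

Decomposition 1: common = {HJ}, closure = {FGHIJ} → lossless.
Decomposition 2: common = {EJ}, closure = {EJ} → lossy.
Decomposition 3: common = {F}, closure = {F} → lossy.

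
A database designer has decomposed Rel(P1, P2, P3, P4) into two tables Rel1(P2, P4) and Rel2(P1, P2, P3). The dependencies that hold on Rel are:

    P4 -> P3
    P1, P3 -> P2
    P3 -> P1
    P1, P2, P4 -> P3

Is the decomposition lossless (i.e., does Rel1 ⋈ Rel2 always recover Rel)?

No

Common attributes: Rel1 ∩ Rel2 = {P2}.
No dependency enlarges {P2}, so (P2)⁺ = {P2}.
The closure contains neither all of Rel1 = {P2, P4} nor all of Rel2 = {P1, P2, P3}, so the common attributes are not a superkey of either fragment. The join is lossy.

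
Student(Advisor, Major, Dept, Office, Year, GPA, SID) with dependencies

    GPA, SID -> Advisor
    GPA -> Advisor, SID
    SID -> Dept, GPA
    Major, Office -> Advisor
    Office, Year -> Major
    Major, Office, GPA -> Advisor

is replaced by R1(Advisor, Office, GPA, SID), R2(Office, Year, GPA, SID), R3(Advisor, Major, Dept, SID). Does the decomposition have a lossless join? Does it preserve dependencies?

lossy and not dependency-preserving

Lossless test (chase): Rows 1 and 2 agree on GPA, SID; apply GPA, SID→Advisor and equate their Advisor entries. Rows 1 and 2 agree on SID; apply SID→Dept, GPA and equate their Dept, GPA entries. Rows 1 and 3 agree on SID; apply SID→Dept, GPA and equate their Dept, GPA entries. No row becomes fully distinguished — the join is lossy.
Dependency preservation: the restricted closure of {Major, Office} across the fragments never reaches {Advisor}, so Major, Office → Advisor cannot be enforced without a join — not preserved.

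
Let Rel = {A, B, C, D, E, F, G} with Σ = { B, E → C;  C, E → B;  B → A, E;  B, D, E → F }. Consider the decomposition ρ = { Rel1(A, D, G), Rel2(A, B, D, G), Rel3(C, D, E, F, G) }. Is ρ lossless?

No

Chase test. Columns are A, B, C, D, E, F, G; row i has aⱼ where attribute j ∈ Reli, else bᵢⱼ.
Initial tableau (one row per fragment):
  row 1: a1 b12 b13 a4 b15 b16 a7
  row 2: a1 a2 b23 a4 b25 b26 a7
  row 3: b31 b32 a3 a4 a5 a6 a7
No row becomes fully distinguished — the join is lossy.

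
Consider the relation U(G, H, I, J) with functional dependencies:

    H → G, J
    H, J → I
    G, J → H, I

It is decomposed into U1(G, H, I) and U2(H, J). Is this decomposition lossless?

Yes

Common attributes: U1 ∩ U2 = {H}.
Closure of {H}: H → G, J applies, adding G, J; H, J → I applies, adding I. So (H)⁺ = {G, H, I, J}.
This closure contains every attribute of U1, so U1 ∩ U2 → U1. The join is lossless.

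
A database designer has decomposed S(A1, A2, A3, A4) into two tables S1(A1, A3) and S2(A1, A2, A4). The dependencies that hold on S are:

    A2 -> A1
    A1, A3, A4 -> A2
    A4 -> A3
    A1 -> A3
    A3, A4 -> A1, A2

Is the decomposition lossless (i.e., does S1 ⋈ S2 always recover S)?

Yes

Common attributes: S1 ∩ S2 = {A1}.
Closure of {A1}: A1 → A3 applies, adding A3. So (A1)⁺ = {A1, A3}.
This closure contains every attribute of S1, so S1 ∩ S2 → S1. The join is lossless.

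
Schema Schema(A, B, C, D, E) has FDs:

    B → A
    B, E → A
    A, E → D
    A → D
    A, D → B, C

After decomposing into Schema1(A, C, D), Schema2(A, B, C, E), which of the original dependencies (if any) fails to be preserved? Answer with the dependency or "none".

B → A lies within Schema2.
B, E → A lies within Schema2.
A, E → D: restricted closure across fragments reaches D.
A → D lies within Schema1.
A, D → B, C: restricted closure across fragments reaches B, C.
Every dependency is enforceable on the fragments, so the decomposition is dependency-preserving.

none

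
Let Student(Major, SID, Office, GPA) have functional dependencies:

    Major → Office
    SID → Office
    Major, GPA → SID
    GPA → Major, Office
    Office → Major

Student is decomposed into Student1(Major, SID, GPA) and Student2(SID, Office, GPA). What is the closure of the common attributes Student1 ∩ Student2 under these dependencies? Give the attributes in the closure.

Student1 ∩ Student2 = {SID, GPA}.
SID → Office applies, adding Office
GPA → Major, Office applies, adding Major
Closure: {Major, SID, Office, GPA}.

Major, SID, Office, GPA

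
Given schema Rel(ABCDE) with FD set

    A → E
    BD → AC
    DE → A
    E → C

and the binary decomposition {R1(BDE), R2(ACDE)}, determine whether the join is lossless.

Common attributes: R1 ∩ R2 = {DE}.
Closure of {DE}: DE → A applies, adding A; E → C applies, adding C. So (DE)⁺ = {ACDE}.
This closure contains every attribute of R2, so R1 ∩ R2 → R2. The join is lossless.

Yes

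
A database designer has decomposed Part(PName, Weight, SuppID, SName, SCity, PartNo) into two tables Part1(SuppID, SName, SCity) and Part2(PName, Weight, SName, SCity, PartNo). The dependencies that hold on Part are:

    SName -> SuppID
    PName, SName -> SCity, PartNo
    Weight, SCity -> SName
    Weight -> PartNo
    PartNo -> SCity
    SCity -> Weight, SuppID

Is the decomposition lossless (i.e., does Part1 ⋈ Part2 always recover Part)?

Yes

Common attributes: Part1 ∩ Part2 = {SName, SCity}.
Closure of {SName, SCity}: SName → SuppID applies, adding SuppID; SCity → Weight, SuppID applies, adding Weight; Weight → PartNo applies, adding PartNo. So (SName, SCity)⁺ = {Weight, SuppID, SName, SCity, PartNo}.
This closure contains every attribute of Part1, so Part1 ∩ Part2 → Part1. The join is lossless.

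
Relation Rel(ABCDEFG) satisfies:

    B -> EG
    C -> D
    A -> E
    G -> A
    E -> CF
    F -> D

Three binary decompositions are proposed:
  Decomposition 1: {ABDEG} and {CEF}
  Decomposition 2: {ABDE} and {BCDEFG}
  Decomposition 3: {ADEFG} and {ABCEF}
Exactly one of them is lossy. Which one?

Decomposition 3

Decomposition 1: common = {E}, closure = {CDEF} → lossless.
Decomposition 2: common = {BDE}, closure = {ABCDEFG} → lossless.
Decomposition 3: common = {AEF}, closure = {ACDEF} → lossy.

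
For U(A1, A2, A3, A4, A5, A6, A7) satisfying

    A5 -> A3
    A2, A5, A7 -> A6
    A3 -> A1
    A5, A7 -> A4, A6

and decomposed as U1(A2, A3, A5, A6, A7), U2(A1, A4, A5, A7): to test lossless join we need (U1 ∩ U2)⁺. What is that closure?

A1, A3, A4, A5, A6, A7

U1 ∩ U2 = {A5, A7}.
A5 → A3 applies, adding A3
A3 → A1 applies, adding A1
A5, A7 → A4, A6 applies, adding A4, A6
Closure: {A1, A3, A4, A5, A6, A7}.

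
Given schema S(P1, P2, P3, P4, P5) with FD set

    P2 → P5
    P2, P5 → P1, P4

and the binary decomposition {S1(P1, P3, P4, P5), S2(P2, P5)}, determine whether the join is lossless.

Common attributes: S1 ∩ S2 = {P5}.
No dependency enlarges {P5}, so (P5)⁺ = {P5}.
The closure contains neither all of S1 = {P1, P3, P4, P5} nor all of S2 = {P2, P5}, so the common attributes are not a superkey of either fragment. The join is lossy.

No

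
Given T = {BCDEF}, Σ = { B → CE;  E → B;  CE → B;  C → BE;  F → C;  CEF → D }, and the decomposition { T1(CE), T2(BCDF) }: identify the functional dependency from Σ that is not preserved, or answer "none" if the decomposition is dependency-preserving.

none

B → CE: restricted closure across fragments reaches CE.
E → B: restricted closure across fragments reaches B.
CE → B: restricted closure across fragments reaches B.
C → BE: restricted closure across fragments reaches BE.
F → C lies within T2.
CEF → D: restricted closure across fragments reaches D.
Every dependency is enforceable on the fragments, so the decomposition is dependency-preserving.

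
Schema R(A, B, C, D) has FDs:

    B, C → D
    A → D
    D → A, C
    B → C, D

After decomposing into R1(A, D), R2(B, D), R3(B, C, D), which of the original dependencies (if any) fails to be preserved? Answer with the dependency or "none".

B, C → D lies within R3.
A → D lies within R1.
D → A, C: restricted closure across fragments reaches A, C.
B → C, D lies within R3.
Every dependency is enforceable on the fragments, so the decomposition is dependency-preserving.

none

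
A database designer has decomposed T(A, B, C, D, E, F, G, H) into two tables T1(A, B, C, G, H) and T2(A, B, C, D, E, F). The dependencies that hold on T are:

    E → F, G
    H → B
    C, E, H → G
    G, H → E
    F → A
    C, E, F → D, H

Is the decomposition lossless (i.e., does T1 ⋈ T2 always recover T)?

No

Common attributes: T1 ∩ T2 = {A, B, C}.
No dependency enlarges {A, B, C}, so (A, B, C)⁺ = {A, B, C}.
The closure contains neither all of T1 = {A, B, C, G, H} nor all of T2 = {A, B, C, D, E, F}, so the common attributes are not a superkey of either fragment. The join is lossy.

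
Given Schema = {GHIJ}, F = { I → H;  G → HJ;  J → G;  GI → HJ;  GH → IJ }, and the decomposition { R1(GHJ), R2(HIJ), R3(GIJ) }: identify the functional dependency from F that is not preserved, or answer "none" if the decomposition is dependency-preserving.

none

I → H lies within R2.
G → HJ lies within R1.
J → G lies within R1.
GI → HJ: restricted closure across fragments reaches HJ.
GH → IJ: restricted closure across fragments reaches IJ.
Every dependency is enforceable on the fragments, so the decomposition is dependency-preserving.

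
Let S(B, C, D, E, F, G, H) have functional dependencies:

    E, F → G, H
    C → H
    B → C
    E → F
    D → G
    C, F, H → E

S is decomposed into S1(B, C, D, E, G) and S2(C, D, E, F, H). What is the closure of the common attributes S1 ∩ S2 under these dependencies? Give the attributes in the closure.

S1 ∩ S2 = {C, D, E}.
C → H applies, adding H
E → F applies, adding F
D → G applies, adding G
Closure: {C, D, E, F, G, H}.

C, D, E, F, G, H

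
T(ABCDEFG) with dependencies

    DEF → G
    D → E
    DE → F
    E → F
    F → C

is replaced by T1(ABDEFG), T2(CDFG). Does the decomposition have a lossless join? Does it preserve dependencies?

Lossless test: (DFG)⁺ = {CDEFG}, which contains all of one fragment — lossless.
Dependency preservation: every FD's attributes lie within a single fragment, so each can be enforced locally — preserved.

lossless and dependency-preserving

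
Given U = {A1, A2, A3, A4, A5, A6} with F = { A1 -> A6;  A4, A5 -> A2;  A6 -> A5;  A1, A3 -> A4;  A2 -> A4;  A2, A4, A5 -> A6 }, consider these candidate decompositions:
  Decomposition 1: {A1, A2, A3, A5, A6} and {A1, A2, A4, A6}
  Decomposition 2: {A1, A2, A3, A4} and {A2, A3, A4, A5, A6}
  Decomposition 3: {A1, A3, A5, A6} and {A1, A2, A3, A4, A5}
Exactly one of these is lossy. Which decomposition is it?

Decomposition 2

Decomposition 1: common = {A1, A2, A6}, closure = {A1, A2, A4, A5, A6} → lossless.
Decomposition 2: common = {A2, A3, A4}, closure = {A2, A3, A4} → lossy.
Decomposition 3: common = {A1, A3, A5}, closure = {A1, A2, A3, A4, A5, A6} → lossless.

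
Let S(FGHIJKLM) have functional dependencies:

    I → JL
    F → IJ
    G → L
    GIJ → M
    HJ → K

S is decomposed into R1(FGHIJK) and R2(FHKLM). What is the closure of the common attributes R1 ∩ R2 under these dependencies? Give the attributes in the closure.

FHIJKL

R1 ∩ R2 = {FHK}.
F → IJ applies, adding IJ
I → JL applies, adding L
Closure: {FHIJKL}.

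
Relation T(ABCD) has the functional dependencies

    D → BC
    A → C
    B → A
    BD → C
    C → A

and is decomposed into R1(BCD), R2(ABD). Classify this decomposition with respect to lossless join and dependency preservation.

lossless but not dependency-preserving

Lossless test: (BD)⁺ = {ABCD}, which contains all of one fragment — lossless.
Dependency preservation: the restricted closure of {A} across the fragments never reaches {C}, so A → C cannot be enforced without a join — not preserved.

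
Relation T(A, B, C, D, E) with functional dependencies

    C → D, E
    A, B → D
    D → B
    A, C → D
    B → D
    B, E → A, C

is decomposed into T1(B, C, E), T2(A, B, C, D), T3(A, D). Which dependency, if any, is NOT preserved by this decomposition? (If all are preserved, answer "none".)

C → D, E: restricted closure across fragments reaches D, E.
A, B → D lies within T2.
D → B lies within T2.
A, C → D lies within T2.
B → D lies within T2.
B, E → A, C: restricted closure across fragments reaches A, C.
Every dependency is enforceable on the fragments, so the decomposition is dependency-preserving.

none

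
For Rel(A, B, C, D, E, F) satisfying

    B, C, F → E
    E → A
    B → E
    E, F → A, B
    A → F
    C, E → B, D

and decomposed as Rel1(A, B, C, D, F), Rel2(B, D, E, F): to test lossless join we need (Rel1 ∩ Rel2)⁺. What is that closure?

A, B, D, E, F

Rel1 ∩ Rel2 = {B, D, F}.
B → E applies, adding E
E, F → A, B applies, adding A
Closure: {A, B, D, E, F}.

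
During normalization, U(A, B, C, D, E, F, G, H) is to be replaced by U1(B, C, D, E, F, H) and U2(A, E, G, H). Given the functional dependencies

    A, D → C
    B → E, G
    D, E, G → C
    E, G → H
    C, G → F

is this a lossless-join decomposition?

No

Common attributes: U1 ∩ U2 = {E, H}.
No dependency enlarges {E, H}, so (E, H)⁺ = {E, H}.
The closure contains neither all of U1 = {B, C, D, E, F, H} nor all of U2 = {A, E, G, H}, so the common attributes are not a superkey of either fragment. The join is lossy.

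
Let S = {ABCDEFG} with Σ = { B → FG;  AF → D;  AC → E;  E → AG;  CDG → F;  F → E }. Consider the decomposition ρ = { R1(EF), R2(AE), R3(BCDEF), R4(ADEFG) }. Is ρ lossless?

Yes

Chase test. Columns are ABCDEFG; row i has aⱼ where attribute j ∈ Ri, else bᵢⱼ.
Initial tableau (one row per fragment):
  row 1: b11 b12 b13 b14 a5 a6 b17
  row 2: a1 b22 b23 b24 a5 b26 b27
  row 3: b31 a2 a3 a4 a5 a6 b37
  row 4: a1 b42 b43 a4 a5 a6 a7
Rows 1 and 2 agree on E; apply E→AG and equate their AG entries.
Rows 1 and 3 agree on E; apply E→AG and equate their AG entries.
Rows 1 and 4 agree on E; apply E→AG and equate their AG entries.
Rows 1 and 3 agree on AF; apply AF→D and equate their D entries.
Row 3 is now all distinguished symbols — the join is lossless.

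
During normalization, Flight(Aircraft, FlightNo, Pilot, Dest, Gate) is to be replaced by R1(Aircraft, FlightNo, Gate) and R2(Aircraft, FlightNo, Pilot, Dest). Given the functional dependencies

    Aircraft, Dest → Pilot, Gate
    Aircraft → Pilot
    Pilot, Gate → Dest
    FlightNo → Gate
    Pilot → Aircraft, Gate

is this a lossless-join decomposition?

Common attributes: R1 ∩ R2 = {Aircraft, FlightNo}.
Closure of {Aircraft, FlightNo}: Aircraft → Pilot applies, adding Pilot; FlightNo → Gate applies, adding Gate; Pilot, Gate → Dest applies, adding Dest. So (Aircraft, FlightNo)⁺ = {Aircraft, FlightNo, Pilot, Dest, Gate}.
This closure contains every attribute of R1, so R1 ∩ R2 → R1. The join is lossless.

Yes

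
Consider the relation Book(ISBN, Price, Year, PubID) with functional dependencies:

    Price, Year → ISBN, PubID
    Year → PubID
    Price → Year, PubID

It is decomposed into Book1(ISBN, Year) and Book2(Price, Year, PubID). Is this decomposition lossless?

Common attributes: Book1 ∩ Book2 = {Year}.
Closure of {Year}: Year → PubID applies, adding PubID. So (Year)⁺ = {Year, PubID}.
The closure contains neither all of Book1 = {ISBN, Year} nor all of Book2 = {Price, Year, PubID}, so the common attributes are not a superkey of either fragment. The join is lossy.

No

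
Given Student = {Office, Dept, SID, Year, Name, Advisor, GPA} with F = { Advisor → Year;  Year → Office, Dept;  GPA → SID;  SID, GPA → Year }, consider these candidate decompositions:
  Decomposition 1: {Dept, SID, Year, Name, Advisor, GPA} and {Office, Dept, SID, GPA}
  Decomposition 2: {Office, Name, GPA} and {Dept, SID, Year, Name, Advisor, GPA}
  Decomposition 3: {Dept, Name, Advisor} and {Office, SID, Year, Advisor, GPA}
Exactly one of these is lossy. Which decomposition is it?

Decomposition 3

Decomposition 1: common = {Dept, SID, GPA}, closure = {Office, Dept, SID, Year, GPA} → lossless.
Decomposition 2: common = {Name, GPA}, closure = {Office, Dept, SID, Year, Name, GPA} → lossless.
Decomposition 3: common = {Advisor}, closure = {Office, Dept, Year, Advisor} → lossy.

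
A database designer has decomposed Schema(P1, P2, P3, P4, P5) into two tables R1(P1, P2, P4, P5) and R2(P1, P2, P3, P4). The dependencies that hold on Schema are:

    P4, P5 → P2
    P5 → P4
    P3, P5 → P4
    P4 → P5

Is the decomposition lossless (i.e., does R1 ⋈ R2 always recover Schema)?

Yes

Common attributes: R1 ∩ R2 = {P1, P2, P4}.
Closure of {P1, P2, P4}: P4 → P5 applies, adding P5. So (P1, P2, P4)⁺ = {P1, P2, P4, P5}.
This closure contains every attribute of R1, so R1 ∩ R2 → R1. The join is lossless.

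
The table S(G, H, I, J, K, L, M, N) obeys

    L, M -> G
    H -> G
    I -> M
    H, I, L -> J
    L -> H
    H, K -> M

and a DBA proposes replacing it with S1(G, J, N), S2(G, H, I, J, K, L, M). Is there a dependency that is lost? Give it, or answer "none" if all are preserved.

L, M → G lies within S2.
H → G lies within S2.
I → M lies within S2.
H, I, L → J lies within S2.
L → H lies within S2.
H, K → M lies within S2.
Every dependency is enforceable on the fragments, so the decomposition is dependency-preserving.

none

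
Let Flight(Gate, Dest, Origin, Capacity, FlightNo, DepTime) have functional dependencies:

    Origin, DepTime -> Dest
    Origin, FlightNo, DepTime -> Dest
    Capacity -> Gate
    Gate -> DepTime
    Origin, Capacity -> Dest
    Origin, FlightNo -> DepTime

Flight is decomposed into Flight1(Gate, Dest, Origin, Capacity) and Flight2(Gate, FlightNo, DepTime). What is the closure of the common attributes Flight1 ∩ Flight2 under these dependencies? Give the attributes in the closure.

Gate, DepTime

Flight1 ∩ Flight2 = {Gate}.
Gate → DepTime applies, adding DepTime
Closure: {Gate, DepTime}.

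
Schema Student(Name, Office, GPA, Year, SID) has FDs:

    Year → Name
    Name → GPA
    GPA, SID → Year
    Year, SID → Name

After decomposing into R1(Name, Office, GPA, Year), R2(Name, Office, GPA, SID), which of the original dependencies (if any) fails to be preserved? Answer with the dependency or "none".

GPA, SID → Year

Check GPA, SID → Year: no single fragment contains all of {GPA, Year, SID}, and the restricted closure of {GPA, SID} across the fragments never reaches {Year}.
Year → Name is preserved.
Name → GPA is preserved.
Year, SID → Name is preserved.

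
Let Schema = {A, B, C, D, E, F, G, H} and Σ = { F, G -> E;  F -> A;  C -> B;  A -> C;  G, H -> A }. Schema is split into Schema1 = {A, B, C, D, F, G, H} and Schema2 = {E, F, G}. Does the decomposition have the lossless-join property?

Yes

Common attributes: Schema1 ∩ Schema2 = {F, G}.
Closure of {F, G}: F, G → E applies, adding E; F → A applies, adding A; A → C applies, adding C; C → B applies, adding B. So (F, G)⁺ = {A, B, C, E, F, G}.
This closure contains every attribute of Schema2, so Schema1 ∩ Schema2 → Schema2. The join is lossless.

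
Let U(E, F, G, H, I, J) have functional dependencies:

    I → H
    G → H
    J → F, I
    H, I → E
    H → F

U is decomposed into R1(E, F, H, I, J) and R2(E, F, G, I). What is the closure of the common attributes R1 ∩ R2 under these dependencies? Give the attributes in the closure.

R1 ∩ R2 = {E, F, I}.
I → H applies, adding H
Closure: {E, F, H, I}.

E, F, H, I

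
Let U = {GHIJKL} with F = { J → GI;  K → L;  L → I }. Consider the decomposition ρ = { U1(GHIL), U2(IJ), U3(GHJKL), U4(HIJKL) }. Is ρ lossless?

Yes

Chase test. Columns are GHIJKL; row i has aⱼ where attribute j ∈ Ui, else bᵢⱼ.
Initial tableau (one row per fragment):
  row 1: a1 a2 a3 b14 b15 a6
  row 2: b21 b22 a3 a4 b25 b26
  row 3: a1 a2 b33 a4 a5 a6
  row 4: b41 a2 a3 a4 a5 a6
Rows 2 and 3 agree on J; apply J→GI and equate their GI entries.
Rows 2 and 4 agree on J; apply J→GI and equate their GI entries.
Row 3 is now all distinguished symbols — the join is lossless.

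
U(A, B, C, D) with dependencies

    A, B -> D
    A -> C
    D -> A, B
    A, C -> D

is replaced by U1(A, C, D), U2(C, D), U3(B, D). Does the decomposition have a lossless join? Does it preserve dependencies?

Lossless test (chase): Rows 1 and 2 agree on D; apply D→A, B and equate their A, B entries. Rows 1 and 3 agree on D; apply D→A, B and equate their A, B entries. Rows 1 and 3 agree on A; apply A→C and equate their C entries. Row 1 is now all distinguished symbols — the join is lossless.
Dependency preservation: A, B → D; D → A, B are not contained in any single fragment, but the restricted closure of each left-hand side across the fragments still reaches the right-hand side; the remaining FDs each lie inside some fragment. All dependencies are preserved.

lossless and dependency-preserving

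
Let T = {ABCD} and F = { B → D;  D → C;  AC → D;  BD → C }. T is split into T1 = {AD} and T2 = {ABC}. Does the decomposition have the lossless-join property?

Common attributes: T1 ∩ T2 = {A}.
No dependency enlarges {A}, so (A)⁺ = {A}.
The closure contains neither all of T1 = {AD} nor all of T2 = {ABC}, so the common attributes are not a superkey of either fragment. The join is lossy.

No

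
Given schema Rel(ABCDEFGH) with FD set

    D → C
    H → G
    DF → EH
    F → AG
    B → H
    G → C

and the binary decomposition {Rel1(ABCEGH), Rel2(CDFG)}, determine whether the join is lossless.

No

Common attributes: Rel1 ∩ Rel2 = {CG}.
No dependency enlarges {CG}, so (CG)⁺ = {CG}.
The closure contains neither all of Rel1 = {ABCEGH} nor all of Rel2 = {CDFG}, so the common attributes are not a superkey of either fragment. The join is lossy.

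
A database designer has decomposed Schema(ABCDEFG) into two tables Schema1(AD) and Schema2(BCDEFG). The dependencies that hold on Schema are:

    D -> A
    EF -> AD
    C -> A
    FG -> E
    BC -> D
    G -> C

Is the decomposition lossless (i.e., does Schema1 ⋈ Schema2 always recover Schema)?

Common attributes: Schema1 ∩ Schema2 = {D}.
Closure of {D}: D → A applies, adding A. So (D)⁺ = {AD}.
This closure contains every attribute of Schema1, so Schema1 ∩ Schema2 → Schema1. The join is lossless.

Yes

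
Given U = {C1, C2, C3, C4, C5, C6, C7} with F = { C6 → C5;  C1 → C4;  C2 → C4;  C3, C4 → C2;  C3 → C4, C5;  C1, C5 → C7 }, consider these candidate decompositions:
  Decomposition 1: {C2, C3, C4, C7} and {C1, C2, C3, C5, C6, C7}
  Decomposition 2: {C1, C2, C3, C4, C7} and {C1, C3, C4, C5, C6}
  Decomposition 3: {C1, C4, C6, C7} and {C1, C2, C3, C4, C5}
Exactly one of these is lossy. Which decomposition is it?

Decomposition 1: common = {C2, C3, C7}, closure = {C2, C3, C4, C5, C7} → lossless.
Decomposition 2: common = {C1, C3, C4}, closure = {C1, C2, C3, C4, C5, C7} → lossless.
Decomposition 3: common = {C1, C4}, closure = {C1, C4} → lossy.

Decomposition 3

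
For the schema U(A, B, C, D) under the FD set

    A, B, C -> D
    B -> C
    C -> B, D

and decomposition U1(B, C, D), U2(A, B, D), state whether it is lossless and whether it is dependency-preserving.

lossless and dependency-preserving

Lossless test: (B, D)⁺ = {B, C, D}, which contains all of one fragment — lossless.
Dependency preservation: A, B, C → D is not contained in any single fragment, but the restricted closure of its left-hand side across the fragments still reaches the right-hand side; the remaining FDs each lie inside some fragment. All dependencies are preserved.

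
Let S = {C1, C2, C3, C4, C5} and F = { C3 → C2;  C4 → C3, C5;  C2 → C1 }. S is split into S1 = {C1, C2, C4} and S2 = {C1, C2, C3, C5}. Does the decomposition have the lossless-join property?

No

Common attributes: S1 ∩ S2 = {C1, C2}.
No dependency enlarges {C1, C2}, so (C1, C2)⁺ = {C1, C2}.
The closure contains neither all of S1 = {C1, C2, C4} nor all of S2 = {C1, C2, C3, C5}, so the common attributes are not a superkey of either fragment. The join is lossy.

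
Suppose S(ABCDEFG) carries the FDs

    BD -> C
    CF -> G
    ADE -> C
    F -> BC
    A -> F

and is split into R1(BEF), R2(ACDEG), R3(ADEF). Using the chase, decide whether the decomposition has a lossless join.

Chase test. Columns are ABCDEFG; row i has aⱼ where attribute j ∈ Ri, else bᵢⱼ.
Initial tableau (one row per fragment):
  row 1: b11 a2 b13 b14 a5 a6 b17
  row 2: a1 b22 a3 a4 a5 b26 a7
  row 3: a1 b32 b33 a4 a5 a6 b37
Rows 2 and 3 agree on ADE; apply ADE→C and equate their C entries.
Rows 1 and 3 agree on F; apply F→BC and equate their BC entries.
Rows 2 and 3 agree on A; apply A→F and equate their F entries.
Rows 1 and 2 agree on CF; apply CF→G and equate their G entries.
Rows 1 and 3 agree on CF; apply CF→G and equate their G entries.
Rows 1 and 2 agree on F; apply F→BC and equate their BC entries.
Row 2 is now all distinguished symbols — the join is lossless.

Yes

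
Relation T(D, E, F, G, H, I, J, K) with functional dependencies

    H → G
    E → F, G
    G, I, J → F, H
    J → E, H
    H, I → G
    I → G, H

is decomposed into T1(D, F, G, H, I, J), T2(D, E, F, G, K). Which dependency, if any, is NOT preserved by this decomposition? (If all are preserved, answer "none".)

J → E, H

Check J → E, H: no single fragment contains all of {E, H, J}, and the restricted closure of {J} across the fragments never reaches {E, H}.
H → G is preserved.
E → F, G is preserved.
G, I, J → F, H is preserved.
H, I → G is preserved.
I → G, H is preserved.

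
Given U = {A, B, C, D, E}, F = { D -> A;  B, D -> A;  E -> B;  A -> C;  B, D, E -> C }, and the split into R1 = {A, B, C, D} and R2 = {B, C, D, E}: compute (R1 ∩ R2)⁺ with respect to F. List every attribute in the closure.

A, B, C, D

R1 ∩ R2 = {B, C, D}.
D → A applies, adding A
Closure: {A, B, C, D}.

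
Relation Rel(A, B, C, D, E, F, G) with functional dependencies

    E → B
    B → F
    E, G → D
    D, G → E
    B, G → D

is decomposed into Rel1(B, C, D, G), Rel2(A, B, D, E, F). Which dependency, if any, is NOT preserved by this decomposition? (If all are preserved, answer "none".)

Check D, G → E: no single fragment contains all of {D, E, G}, and the restricted closure of {D, G} across the fragments never reaches {E}.
E → B is preserved.
B → F is preserved.
E, G → D is preserved.
B, G → D is preserved.

D, G → E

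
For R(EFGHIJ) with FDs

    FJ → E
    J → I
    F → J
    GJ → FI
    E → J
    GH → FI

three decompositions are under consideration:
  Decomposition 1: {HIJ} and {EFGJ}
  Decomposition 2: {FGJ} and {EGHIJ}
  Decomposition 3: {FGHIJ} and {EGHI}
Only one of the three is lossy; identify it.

Decomposition 1: common = {J}, closure = {IJ} → lossy.
Decomposition 2: common = {GJ}, closure = {EFGIJ} → lossless.
Decomposition 3: common = {GHI}, closure = {EFGHIJ} → lossless.

Decomposition 1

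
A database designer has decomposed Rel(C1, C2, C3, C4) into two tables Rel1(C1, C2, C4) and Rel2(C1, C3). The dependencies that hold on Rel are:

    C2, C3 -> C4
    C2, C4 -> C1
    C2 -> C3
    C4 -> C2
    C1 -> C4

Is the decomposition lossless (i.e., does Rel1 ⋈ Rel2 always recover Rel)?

Yes

Common attributes: Rel1 ∩ Rel2 = {C1}.
Closure of {C1}: C1 → C4 applies, adding C4; C4 → C2 applies, adding C2; C2 → C3 applies, adding C3. So (C1)⁺ = {C1, C2, C3, C4}.
This closure contains every attribute of Rel1, so Rel1 ∩ Rel2 → Rel1. The join is lossless.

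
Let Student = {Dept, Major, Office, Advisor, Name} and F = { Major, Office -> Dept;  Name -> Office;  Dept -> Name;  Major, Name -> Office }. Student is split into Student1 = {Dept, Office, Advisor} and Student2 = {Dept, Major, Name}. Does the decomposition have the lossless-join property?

Common attributes: Student1 ∩ Student2 = {Dept}.
Closure of {Dept}: Dept → Name applies, adding Name; Name → Office applies, adding Office. So (Dept)⁺ = {Dept, Office, Name}.
The closure contains neither all of Student1 = {Dept, Office, Advisor} nor all of Student2 = {Dept, Major, Name}, so the common attributes are not a superkey of either fragment. The join is lossy.

No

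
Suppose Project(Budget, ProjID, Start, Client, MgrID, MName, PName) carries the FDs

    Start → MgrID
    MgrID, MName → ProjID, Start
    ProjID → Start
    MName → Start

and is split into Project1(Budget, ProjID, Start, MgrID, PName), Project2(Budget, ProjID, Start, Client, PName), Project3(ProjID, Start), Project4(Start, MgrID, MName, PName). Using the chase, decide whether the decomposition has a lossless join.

Chase test. Columns are Budget, ProjID, Start, Client, MgrID, MName, PName; row i has aⱼ where attribute j ∈ Projecti, else bᵢⱼ.
Initial tableau (one row per fragment):
  row 1: a1 a2 a3 b14 a5 b16 a7
  row 2: a1 a2 a3 a4 b25 b26 a7
  row 3: b31 a2 a3 b34 b35 b36 b37
  row 4: b41 b42 a3 b44 a5 a6 a7
Rows 1 and 2 agree on Start; apply Start→MgrID and equate their MgrID entries.
Rows 1 and 3 agree on Start; apply Start→MgrID and equate their MgrID entries.
No row becomes fully distinguished — the join is lossy.

No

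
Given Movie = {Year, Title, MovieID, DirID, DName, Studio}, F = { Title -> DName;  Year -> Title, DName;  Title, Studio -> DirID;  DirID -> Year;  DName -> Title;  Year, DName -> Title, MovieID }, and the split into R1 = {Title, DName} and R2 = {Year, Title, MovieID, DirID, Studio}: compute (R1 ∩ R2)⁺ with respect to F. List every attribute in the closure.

R1 ∩ R2 = {Title}.
Title → DName applies, adding DName
Closure: {Title, DName}.

Title, DName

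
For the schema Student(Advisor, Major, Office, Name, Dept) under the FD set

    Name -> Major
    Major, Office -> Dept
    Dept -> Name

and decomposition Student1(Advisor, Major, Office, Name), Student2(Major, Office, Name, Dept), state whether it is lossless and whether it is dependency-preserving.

lossless and dependency-preserving

Lossless test: (Major, Office, Name)⁺ = {Major, Office, Name, Dept}, which contains all of one fragment — lossless.
Dependency preservation: every FD's attributes lie within a single fragment, so each can be enforced locally — preserved.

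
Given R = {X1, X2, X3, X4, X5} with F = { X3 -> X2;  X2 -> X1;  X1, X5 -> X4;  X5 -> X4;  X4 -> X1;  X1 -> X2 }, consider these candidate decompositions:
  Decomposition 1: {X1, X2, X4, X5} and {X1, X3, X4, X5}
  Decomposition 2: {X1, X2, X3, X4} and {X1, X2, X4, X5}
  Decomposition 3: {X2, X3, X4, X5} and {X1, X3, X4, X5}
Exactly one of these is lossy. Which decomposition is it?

Decomposition 1: common = {X1, X4, X5}, closure = {X1, X2, X4, X5} → lossless.
Decomposition 2: common = {X1, X2, X4}, closure = {X1, X2, X4} → lossy.
Decomposition 3: common = {X3, X4, X5}, closure = {X1, X2, X3, X4, X5} → lossless.

Decomposition 2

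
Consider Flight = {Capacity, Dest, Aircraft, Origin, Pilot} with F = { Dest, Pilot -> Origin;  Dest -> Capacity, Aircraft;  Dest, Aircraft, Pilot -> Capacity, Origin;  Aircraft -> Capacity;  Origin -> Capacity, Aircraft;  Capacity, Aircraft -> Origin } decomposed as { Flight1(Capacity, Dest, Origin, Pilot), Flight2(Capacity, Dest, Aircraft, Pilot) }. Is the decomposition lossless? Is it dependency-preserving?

Lossless test: (Capacity, Dest, Pilot)⁺ = {Capacity, Dest, Aircraft, Origin, Pilot}, which contains all of one fragment — lossless.
Dependency preservation: the restricted closure of {Origin} across the fragments never reaches {Capacity, Aircraft}, so Origin → Capacity, Aircraft cannot be enforced without a join — not preserved.

lossless but not dependency-preserving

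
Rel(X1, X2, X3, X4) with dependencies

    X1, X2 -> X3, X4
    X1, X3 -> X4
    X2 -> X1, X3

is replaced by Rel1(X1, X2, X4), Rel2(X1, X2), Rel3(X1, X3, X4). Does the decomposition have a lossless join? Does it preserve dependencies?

Lossless test (chase): Rows 1 and 2 agree on X1, X2; apply X1, X2→X3, X4 and equate their X3, X4 entries. No row becomes fully distinguished — the join is lossy.
Dependency preservation: the restricted closure of {X1, X2} across the fragments never reaches {X3, X4}, so X1, X2 → X3, X4 cannot be enforced without a join — not preserved.

lossy and not dependency-preserving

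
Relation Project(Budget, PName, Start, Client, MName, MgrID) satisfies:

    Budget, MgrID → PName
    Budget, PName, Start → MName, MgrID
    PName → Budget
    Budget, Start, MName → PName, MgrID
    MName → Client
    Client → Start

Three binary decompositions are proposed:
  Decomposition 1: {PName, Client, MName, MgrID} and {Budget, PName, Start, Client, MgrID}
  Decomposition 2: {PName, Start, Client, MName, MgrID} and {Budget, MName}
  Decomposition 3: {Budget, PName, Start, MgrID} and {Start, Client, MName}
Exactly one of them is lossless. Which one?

Decomposition 1

Decomposition 1: common = {PName, Client, MgrID}, closure = {Budget, PName, Start, Client, MName, MgrID} → lossless.
Decomposition 2: common = {MName}, closure = {Start, Client, MName} → lossy.
Decomposition 3: common = {Start}, closure = {Start} → lossy.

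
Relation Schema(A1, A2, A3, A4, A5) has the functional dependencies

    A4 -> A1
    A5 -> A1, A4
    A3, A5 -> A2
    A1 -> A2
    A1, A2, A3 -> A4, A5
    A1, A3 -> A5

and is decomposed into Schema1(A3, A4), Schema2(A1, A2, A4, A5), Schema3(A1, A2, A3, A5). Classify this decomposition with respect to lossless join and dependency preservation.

lossless and dependency-preserving

Lossless test (chase): Rows 1 and 2 agree on A4; apply A4→A1 and equate their A1 entries. Rows 2 and 3 agree on A5; apply A5→A1, A4 and equate their A1, A4 entries. Rows 1 and 2 agree on A1; apply A1→A2 and equate their A2 entries. Rows 1 and 3 agree on A1, A2, A3; apply A1, A2, A3→A4, A5 and equate their A4, A5 entries. Row 1 is now all distinguished symbols — the join is lossless.
Dependency preservation: A1, A2, A3 → A4, A5 is not contained in any single fragment, but the restricted closure of its left-hand side across the fragments still reaches the right-hand side; the remaining FDs each lie inside some fragment. All dependencies are preserved.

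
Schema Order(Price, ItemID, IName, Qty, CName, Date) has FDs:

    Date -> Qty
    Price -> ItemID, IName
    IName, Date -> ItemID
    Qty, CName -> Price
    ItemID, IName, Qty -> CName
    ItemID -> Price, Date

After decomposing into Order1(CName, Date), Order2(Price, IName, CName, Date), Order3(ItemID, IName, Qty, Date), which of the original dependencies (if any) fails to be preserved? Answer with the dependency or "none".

Check Qty, CName → Price: no single fragment contains all of {Price, Qty, CName}, and the restricted closure of {Qty, CName} across the fragments never reaches {Price}.
Date → Qty is preserved.
Price → ItemID, IName is preserved.
IName, Date → ItemID is preserved.
ItemID, IName, Qty → CName is preserved.
ItemID → Price, Date is preserved.

Qty, CName -> Price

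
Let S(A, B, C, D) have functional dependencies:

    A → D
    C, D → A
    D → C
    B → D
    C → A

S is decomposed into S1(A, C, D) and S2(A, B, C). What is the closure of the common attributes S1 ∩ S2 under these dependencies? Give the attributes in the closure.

A, C, D

S1 ∩ S2 = {A, C}.
A → D applies, adding D
Closure: {A, C, D}.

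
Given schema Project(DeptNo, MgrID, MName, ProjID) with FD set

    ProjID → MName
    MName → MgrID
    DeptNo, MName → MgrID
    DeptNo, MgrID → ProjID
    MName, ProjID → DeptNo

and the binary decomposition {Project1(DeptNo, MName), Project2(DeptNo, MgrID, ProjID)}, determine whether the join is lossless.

No

Common attributes: Project1 ∩ Project2 = {DeptNo}.
No dependency enlarges {DeptNo}, so (DeptNo)⁺ = {DeptNo}.
The closure contains neither all of Project1 = {DeptNo, MName} nor all of Project2 = {DeptNo, MgrID, ProjID}, so the common attributes are not a superkey of either fragment. The join is lossy.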